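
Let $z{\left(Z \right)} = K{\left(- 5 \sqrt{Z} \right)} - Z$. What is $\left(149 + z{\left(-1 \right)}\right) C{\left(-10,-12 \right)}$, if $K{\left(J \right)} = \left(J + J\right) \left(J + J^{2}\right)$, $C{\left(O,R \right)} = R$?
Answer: $-1200 - 3000 i \approx -1200.0 - 3000.0 i$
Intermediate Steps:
$K{\left(J \right)} = 2 J \left(J + J^{2}\right)$
$z{\left(Z \right)} = - Z + 50 Z \left(1 - 5 \sqrt{Z}\right)$ ($z{\left(Z \right)} = 2 \left(- 5 \sqrt{Z}\right)^{2} \left(1 - 5 \sqrt{Z}\right) - Z = 2 \cdot 25 Z \left(1 - 5 \sqrt{Z}\right) - Z = 50 Z \left(1 - 5 \sqrt{Z}\right) - Z = - Z + 50 Z \left(1 - 5 \sqrt{Z}\right)$)
$\left(149 + z{\left(-1 \right)}\right) C{\left(-10,-12 \right)} = \left(149 - \left(49 - 250 \sqrt{-1}\right)\right) \left(-12\right) = \left(149 - \left(49 - 250 i\right)\right) \left(-12\right) = \left(100 + 250 i\right) \left(-12\right) = -1200 - 3000 i$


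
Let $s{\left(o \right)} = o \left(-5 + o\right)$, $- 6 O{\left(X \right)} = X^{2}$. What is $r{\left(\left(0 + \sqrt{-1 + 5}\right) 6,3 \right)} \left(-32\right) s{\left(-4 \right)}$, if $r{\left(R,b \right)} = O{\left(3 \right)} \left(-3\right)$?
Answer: $-5184$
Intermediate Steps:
$O{\left(X \right)} = - \frac{X^{2}}{6}$
$r{\left(R,b \right)} = \frac{9}{2}$ ($r{\left(R,b \right)} = - \frac{3^{2}}{6} \left(-3\right) = \left(- \frac{1}{6}\right) 9 \left(-3\right) = \left(- \frac{3}{2}\right) \left(-3\right) = \frac{9}{2}$)
$r{\left(\left(0 + \sqrt{-1 + 5}\right) 6,3 \right)} \left(-32\right) s{\left(-4 \right)} = \frac{9}{2} \left(-32\right) \left(- 4 \left(-5 - 4\right)\right) = - 144 \left(\left(-4\right) \left(-9\right)\right) = \left(-144\right) 36 = -5184$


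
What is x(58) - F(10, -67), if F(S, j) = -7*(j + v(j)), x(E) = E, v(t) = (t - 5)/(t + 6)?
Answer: -24567/61 ≈ -402.74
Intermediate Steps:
v(t) = (-5 + t)/(6 + t)
F(S, j) = -7*j - 7*(-5 + j)/(6 + j) (F(S, j) = -7*(j + (-5 + j)/(6 + j)) = -7*j - 7*(-5 + j)/(6 + j))
x(58) - F(10, -67) = 58 - 7*(5 - 1*(-67)² - 7*(-67))/(6 - 67) = 58 - 7*(5 - 1*4489 + 469)/(-61) = 58 - 7*(-1)*(5 - 4489 + 469)/61 = 58 - 7*(-1)*(-4015)/61 = 58 - 1*28105/61 = 58 - 28105/61 = -24567/61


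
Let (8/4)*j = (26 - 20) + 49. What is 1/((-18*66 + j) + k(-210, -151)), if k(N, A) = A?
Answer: -2/2623 ≈ -0.00076249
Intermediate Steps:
j = 55/2 (j = ((26 - 20) + 49)/2 = (6 + 49)/2 = (½)*55 = 55/2 ≈ 27.500)
1/((-18*66 + j) + k(-210, -151)) = 1/((-18*66 + 55/2) - 151) = 1/((-1188 + 55/2) - 151) = 1/(-2321/2 - 151) = 1/(-2623/2) = -2/2623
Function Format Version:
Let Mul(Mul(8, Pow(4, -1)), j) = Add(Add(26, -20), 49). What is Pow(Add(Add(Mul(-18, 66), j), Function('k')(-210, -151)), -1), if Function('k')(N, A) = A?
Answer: Rational(-2, 2623) ≈ -0.00076249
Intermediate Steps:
j = Rational(55, 2) (j = Mul(Rational(1, 2), Add(Add(26, -20), 49)) = Mul(Rational(1, 2), Add(6, 49)) = Mul(Rational(1, 2), 55) = Rational(55, 2) ≈ 27.500)
Pow(Add(Add(Mul(-18, 66), j), Function('k')(-210, -151)), -1) = Pow(Add(Add(Mul(-18, 66), Rational(55, 2)), -151), -1) = Pow(Add(Add(-1188, Rational(55, 2)), -151), -1) = Pow(Add(Rational(-2321, 2), -151), -1) = Pow(Rational(-2623, 2), -1) = Rational(-2, 2623)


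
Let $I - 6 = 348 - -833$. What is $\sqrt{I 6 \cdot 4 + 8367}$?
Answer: $9 \sqrt{455} \approx 191.98$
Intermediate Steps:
$I = 1187$ ($I = 6 + \left(348 - -833\right) = 6 + \left(348 + 833\right) = 6 + 1181 = 1187$)
$\sqrt{I 6 \cdot 4 + 8367} = \sqrt{1187 \cdot 6 \cdot 4 + 8367} = \sqrt{1187 \cdot 24 + 8367} = \sqrt{28488 + 8367} = \sqrt{36855} = 9 \sqrt{455}$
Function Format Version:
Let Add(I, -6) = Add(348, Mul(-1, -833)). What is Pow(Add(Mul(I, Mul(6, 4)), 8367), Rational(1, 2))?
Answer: Mul(9, Pow(455, Rational(1, 2))) ≈ 191.98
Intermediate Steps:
I = 1187 (I = Add(6, Add(348, Mul(-1, -833))) = Add(6, Add(348, 833)) = Add(6, 1181) = 1187)
Pow(Add(Mul(I, Mul(6, 4)), 8367), Rational(1, 2)) = Pow(Add(Mul(1187, Mul(6, 4)), 8367), Rational(1, 2)) = Pow(Add(Mul(1187, 24), 8367), Rational(1, 2)) = Pow(Add(28488, 8367), Rational(1, 2)) = Pow(36855, Rational(1, 2)) = Mul(9, Pow(455, Rational(1, 2)))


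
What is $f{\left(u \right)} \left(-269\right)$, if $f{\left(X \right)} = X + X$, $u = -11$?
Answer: $5918$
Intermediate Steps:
$f{\left(X \right)} = 2 X$
$f{\left(u \right)} \left(-269\right) = 2 \left(-11\right) \left(-269\right) = \left(-22\right) \left(-269\right) = 5918$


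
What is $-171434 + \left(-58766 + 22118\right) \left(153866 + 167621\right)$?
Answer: $-11782027010$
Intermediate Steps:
$-171434 + \left(-58766 + 22118\right) \left(153866 + 167621\right) = -171434 - 11781855576 = -11782027010$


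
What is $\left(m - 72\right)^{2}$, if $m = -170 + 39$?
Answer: $41209$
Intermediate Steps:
$m = -131$
$\left(m - 72\right)^{2} = \left(-131 - 72\right)^{2} = \left(-203\right)^{2} = 41209$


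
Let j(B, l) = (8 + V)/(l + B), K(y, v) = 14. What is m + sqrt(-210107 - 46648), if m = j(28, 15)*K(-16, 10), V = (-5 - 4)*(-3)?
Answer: 490/43 + I*sqrt(256755) ≈ 11.395 + 506.71*I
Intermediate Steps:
V = 27 (V = -9*(-3) = 27)
j(B, l) = 35/(B + l) (j(B, l) = (8 + 27)/(l + B) = 35/(B + l))
m = 490/43 (m = (35/(28 + 15))*14 = (35/43)*14 = 490/43 ≈ 11.395)
m + sqrt(-210107 - 46648) = 490/43 + sqrt(-210107 - 46648) = 490/43 + sqrt(-256755) = 490/43 + I*sqrt(256755)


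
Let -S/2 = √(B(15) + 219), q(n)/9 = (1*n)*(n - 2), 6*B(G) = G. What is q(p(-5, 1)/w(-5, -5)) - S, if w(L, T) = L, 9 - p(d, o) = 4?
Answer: 27 + √886 ≈ 56.766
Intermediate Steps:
B(G) = G/6
p(d, o) = 5 (p(d, o) = 9 - 1*4 = 9 - 4 = 5)
q(n) = 9*n*(-2 + n) (q(n) = 9*((1*n)*(n - 2)) = 9*(n*(-2 + n)) = 9*n*(-2 + n))
S = -√886 (S = -2*√((⅙)*15 + 219) = -2*√(5/2 + 219) = -√886 ≈ -29.766)
q(p(-5, 1)/w(-5, -5)) - S = 9*(5/(-5))*(-2 + 5/(-5)) - (-1)*√886 = 9*(5*(-⅕))*(-2 + 5*(-⅕)) + √886 = 9*(-1)*(-2 - 1) + √886 = 9*(-1)*(-3) + √886 = 27 + √886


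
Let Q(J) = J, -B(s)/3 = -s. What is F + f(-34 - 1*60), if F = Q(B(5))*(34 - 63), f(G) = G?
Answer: -529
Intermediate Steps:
B(s) = 3*s (B(s) = -(-3)*s = 3*s)
F = -435 (F = (3*5)*(34 - 63) = 15*(-29) = -435)
F + f(-34 - 1*60) = -435 + (-34 - 1*60) = -435 + (-34 - 60) = -435 - 94 = -529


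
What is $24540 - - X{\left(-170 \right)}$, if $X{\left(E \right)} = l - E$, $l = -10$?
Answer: $24700$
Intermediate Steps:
$X{\left(E \right)} = -10 - E$
$24540 - - X{\left(-170 \right)} = 24540 - - (-10 - -170) = 24540 - - (-10 + 170) = 24540 - \left(-1\right) 160 = 24540 - -160 = 24540 + 160 = 24700$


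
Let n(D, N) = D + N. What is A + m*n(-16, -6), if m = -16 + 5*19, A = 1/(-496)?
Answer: -862049/496 ≈ -1738.0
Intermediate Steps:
A = -1/496 ≈ -0.0020161
m = 79 (m = -16 + 95 = 79)
A + m*n(-16, -6) = -1/496 + 79*(-16 - 6) = -1/496 + 79*(-22) = -1/496 - 1738 = -862049/496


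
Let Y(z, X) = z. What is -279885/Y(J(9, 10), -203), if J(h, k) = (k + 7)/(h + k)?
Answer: -5317815/17 ≈ -3.1281e+5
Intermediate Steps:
J(h, k) = (7 + k)/(h + k)
-279885/Y(J(9, 10), -203) = -279885*(9 + 10)/(7 + 10) = -279885/(17/19) = -279885/((1/19)*17) = -279885/17/19 = -279885*19/17 = -5317815/17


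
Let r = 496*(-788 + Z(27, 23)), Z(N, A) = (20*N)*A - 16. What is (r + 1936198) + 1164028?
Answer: 8861762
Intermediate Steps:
Z(N, A) = -16 + 20*A*N (Z(N, A) = 20*A*N - 16 = -16 + 20*A*N)
r = 5761536 (r = 496*(-788 + (-16 + 20*23*27)) = 496*(-788 + (-16 + 12420)) = 496*(-788 + 12404) = 496*11616 = 5761536)
(r + 1936198) + 1164028 = (5761536 + 1936198) + 1164028 = 7697734 + 1164028 = 8861762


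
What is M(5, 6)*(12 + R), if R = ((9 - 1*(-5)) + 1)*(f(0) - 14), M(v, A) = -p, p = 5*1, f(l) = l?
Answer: 990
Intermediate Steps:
p = 5
M(v, A) = -5 (M(v, A) = -1*5 = -5)
R = -210 (R = ((9 - 1*(-5)) + 1)*(0 - 14) = ((9 + 5) + 1)*(-14) = (14 + 1)*(-14) = 15*(-14) = -210)
M(5, 6)*(12 + R) = -5*(12 - 210) = -5*(-198) = 990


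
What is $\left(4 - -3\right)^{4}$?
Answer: $2401$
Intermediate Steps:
$\left(4 - -3\right)^{4} = \left(4 + 3\right)^{4} = 7^{4} = 2401$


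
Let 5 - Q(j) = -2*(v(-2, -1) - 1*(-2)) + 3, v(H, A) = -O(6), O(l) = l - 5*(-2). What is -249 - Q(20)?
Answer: -223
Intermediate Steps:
O(l) = 10 + l (O(l) = l + 10 = 10 + l)
v(H, A) = -16 (v(H, A) = -(10 + 6) = -1*16 = -16)
Q(j) = -26 (Q(j) = 5 - (-2*(-16 - 1*(-2)) + 3) = 5 - (-2*(-16 + 2) + 3) = 5 - (-2*(-14) + 3) = 5 - (28 + 3) = 5 - 1*31 = 5 - 31 = -26)
-249 - Q(20) = -249 - 1*(-26) = -249 + 26 = -223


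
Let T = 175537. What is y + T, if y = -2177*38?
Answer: 92811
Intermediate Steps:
y = -82726
y + T = -82726 + 175537 = 92811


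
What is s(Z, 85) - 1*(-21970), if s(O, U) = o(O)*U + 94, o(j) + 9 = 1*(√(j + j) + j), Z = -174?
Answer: 6509 + 170*I*√87 ≈ 6509.0 + 1585.7*I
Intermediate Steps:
o(j) = -9 + j + √2*√j (o(j) = -9 + 1*(√(j + j) + j) = -9 + 1*(√(2*j) + j) = -9 + 1*(√2*√j + j) = -9 + 1*(j + √2*√j) = -9 + (j + √2*√j) = -9 + j + √2*√j)
s(O, U) = 94 + U*(-9 + O + √2*√O) (s(O, U) = (-9 + O + √2*√O)*U + 94 = U*(-9 + O + √2*√O) + 94 = 94 + U*(-9 + O + √2*√O))
s(Z, 85) - 1*(-21970) = (94 + 85*(-9 - 174 + √2*√(-174))) - 1*(-21970) = (94 + 85*(-9 - 174 + √2*(I*√174))) + 21970 = (94 + 85*(-9 - 174 + 2*I*√87)) + 21970 = (94 + 85*(-183 + 2*I*√87)) + 21970 = (94 + (-15555 + 170*I*√87)) + 21970 = (-15461 + 170*I*√87) + 21970 = 6509 + 170*I*√87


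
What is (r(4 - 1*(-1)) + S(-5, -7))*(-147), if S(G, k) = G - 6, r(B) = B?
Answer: 882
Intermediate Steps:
S(G, k) = -6 + G
(r(4 - 1*(-1)) + S(-5, -7))*(-147) = ((4 - 1*(-1)) + (-6 - 5))*(-147) = ((4 + 1) - 11)*(-147) = (5 - 11)*(-147) = -6*(-147) = 882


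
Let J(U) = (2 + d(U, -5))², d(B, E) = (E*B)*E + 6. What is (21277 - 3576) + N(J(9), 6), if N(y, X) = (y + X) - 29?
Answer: 71967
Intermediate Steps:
d(B, E) = 6 + B*E² (d(B, E) = (B*E)*E + 6 = B*E² + 6 = 6 + B*E²)
J(U) = (8 + 25*U)² (J(U) = (2 + (6 + U*(-5)²))² = (2 + (6 + U*25))² = (2 + (6 + 25*U))² = (8 + 25*U)²)
N(y, X) = -29 + X + y (N(y, X) = (X + y) - 29 = -29 + X + y)
(21277 - 3576) + N(J(9), 6) = (21277 - 3576) + (-29 + 6 + (8 + 25*9)²) = 17701 + (-29 + 6 + (8 + 225)²) = 17701 + (-29 + 6 + 233²) = 17701 + (-29 + 6 + 54289) = 17701 + 54266 = 71967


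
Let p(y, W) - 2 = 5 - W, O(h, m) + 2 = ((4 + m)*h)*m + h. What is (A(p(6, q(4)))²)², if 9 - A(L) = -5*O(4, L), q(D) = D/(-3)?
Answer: 121526311264150081/6561 ≈ 1.8523e+13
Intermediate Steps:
q(D) = -D/3 (q(D) = D*(-⅓) = -D/3)
O(h, m) = -2 + h + h*m*(4 + m) (O(h, m) = -2 + (((4 + m)*h)*m + h) = -2 + ((h*(4 + m))*m + h) = -2 + (h*m*(4 + m) + h) = -2 + (h + h*m*(4 + m)) = -2 + h + h*m*(4 + m))
p(y, W) = 7 - W (p(y, W) = 2 + (5 - W) = 7 - W)
A(L) = 19 + 20*L² + 80*L (A(L) = 9 - (-5)*(-2 + 4 + 4*L² + 4*4*L) = 9 - (-5)*(-2 + 4 + 4*L² + 16*L) = 9 - (-5)*(2 + 4*L² + 16*L) = 9 - (-10 - 80*L - 20*L²) = 9 + (10 + 20*L² + 80*L) = 19 + 20*L² + 80*L)
(A(p(6, q(4)))²)² = ((19 + 20*(7 - (-1)*4/3)² + 80*(7 - (-1)*4/3))²)² = ((19 + 20*(7 - 1*(-4/3))² + 80*(7 - 1*(-4/3)))²)² = ((19 + 20*(7 + 4/3)² + 80*(7 + 4/3))²)² = ((19 + 20*(25/3)² + 80*(25/3))²)² = ((19 + 20*(625/9) + 2000/3)²)² = ((19 + 12500/9 + 2000/3)²)² = ((18671/9)²)² = (348606241/81)² = 121526311264150081/6561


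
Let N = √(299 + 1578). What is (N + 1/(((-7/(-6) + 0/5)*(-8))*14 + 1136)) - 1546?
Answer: -4662733/3016 + √1877 ≈ -1502.7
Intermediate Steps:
N = √1877 ≈ 43.324
(N + 1/(((-7/(-6) + 0/5)*(-8))*14 + 1136)) - 1546 = (√1877 + 1/(((-7/(-6) + 0/5)*(-8))*14 + 1136)) - 1546 = (√1877 + 1/(((-7*(-⅙) + 0*(⅕))*(-8))*14 + 1136)) - 1546 = (√1877 + 1/(((7/6 + 0)*(-8))*14 + 1136)) - 1546 = (√1877 + 1/(((7/6)*(-8))*14 + 1136)) - 1546 = (√1877 + 1/(-28/3*14 + 1136)) - 1546 = (√1877 + 1/(-392/3 + 1136)) - 1546 = (√1877 + 1/(3016/3)) - 1546 = (√1877 + 3/3016) - 1546 = (3/3016 + √1877) - 1546 = -4662733/3016 + √1877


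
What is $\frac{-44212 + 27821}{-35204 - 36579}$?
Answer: $\frac{16391}{71783} \approx 0.22834$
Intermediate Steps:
$\frac{-44212 + 27821}{-35204 - 36579} = - \frac{16391}{-71783} = \left(-16391\right) \left(- \frac{1}{71783}\right) = \frac{16391}{71783}$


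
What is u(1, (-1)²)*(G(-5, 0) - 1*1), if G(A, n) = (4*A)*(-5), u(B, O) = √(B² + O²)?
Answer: 99*√2 ≈ 140.01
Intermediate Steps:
G(A, n) = -20*A
u(1, (-1)²)*(G(-5, 0) - 1*1) = √(1² + ((-1)²)²)*(-20*(-5) - 1*1) = √(1 + 1²)*(100 - 1) = √(1 + 1)*99 = √2*99 = 99*√2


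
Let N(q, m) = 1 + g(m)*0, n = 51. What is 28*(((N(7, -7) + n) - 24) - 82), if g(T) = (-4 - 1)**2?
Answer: -1512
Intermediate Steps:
g(T) = 25 (g(T) = (-5)**2 = 25)
N(q, m) = 1 (N(q, m) = 1 + 25*0 = 1 + 0 = 1)
28*(((N(7, -7) + n) - 24) - 82) = 28*(((1 + 51) - 24) - 82) = 28*((52 - 24) - 82) = 28*(28 - 82) = 28*(-54) = -1512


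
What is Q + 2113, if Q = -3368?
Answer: -1255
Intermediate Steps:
Q + 2113 = -3368 + 2113 = -1255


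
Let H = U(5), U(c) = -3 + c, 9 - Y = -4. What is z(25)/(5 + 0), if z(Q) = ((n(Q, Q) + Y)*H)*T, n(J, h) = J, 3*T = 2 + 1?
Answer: 76/5 ≈ 15.200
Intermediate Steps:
Y = 13 (Y = 9 - 1*(-4) = 9 + 4 = 13)
T = 1 (T = (2 + 1)/3 = (⅓)*3 = 1)
H = 2 (H = -3 + 5 = 2)
z(Q) = 26 + 2*Q (z(Q) = ((Q + 13)*2)*1 = ((13 + Q)*2)*1 = (26 + 2*Q)*1 = 26 + 2*Q)
z(25)/(5 + 0) = (26 + 2*25)/(5 + 0) = (26 + 50)/5 = (⅕)*76 = 76/5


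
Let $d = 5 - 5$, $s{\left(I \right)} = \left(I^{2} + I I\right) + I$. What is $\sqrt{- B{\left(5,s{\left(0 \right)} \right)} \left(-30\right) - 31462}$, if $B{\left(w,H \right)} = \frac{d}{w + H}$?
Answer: $i \sqrt{31462} \approx 177.38 i$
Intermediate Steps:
$s{\left(I \right)} = I + 2 I^{2}$ ($s{\left(I \right)} = \left(I^{2} + I^{2}\right) + I = 2 I^{2} + I = I + 2 I^{2}$)
$d = 0$
$B{\left(w,H \right)} = 0$ ($B{\left(w,H \right)} = \frac{0}{w + H} = \frac{0}{H + w} = 0$)
$\sqrt{- B{\left(5,s{\left(0 \right)} \right)} \left(-30\right) - 31462} = \sqrt{\left(-1\right) 0 \left(-30\right) - 31462} = \sqrt{0 \left(-30\right) - 31462} = \sqrt{0 - 31462} = \sqrt{-31462} = i \sqrt{31462}$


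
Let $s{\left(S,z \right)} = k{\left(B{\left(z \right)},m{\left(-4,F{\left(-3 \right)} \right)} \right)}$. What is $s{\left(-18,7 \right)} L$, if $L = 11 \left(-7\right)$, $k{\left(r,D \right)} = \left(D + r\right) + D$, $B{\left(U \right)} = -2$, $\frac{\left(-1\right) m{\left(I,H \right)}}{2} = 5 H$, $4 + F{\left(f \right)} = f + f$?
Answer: $-15246$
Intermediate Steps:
$F{\left(f \right)} = -4 + 2 f$ ($F{\left(f \right)} = -4 + \left(f + f\right) = -4 + 2 f$)
$m{\left(I,H \right)} = - 10 H$ ($m{\left(I,H \right)} = - 2 \cdot 5 H = - 10 H$)
$k{\left(r,D \right)} = r + 2 D$
$s{\left(S,z \right)} = 198$ ($s{\left(S,z \right)} = -2 + 2 \left(- 10 \left(-4 + 2 \left(-3\right)\right)\right) = -2 + 2 \left(- 10 \left(-4 - 6\right)\right) = -2 + 2 \left(\left(-10\right) \left(-10\right)\right) = -2 + 2 \cdot 100 = -2 + 200 = 198$)
$L = -77$
$s{\left(-18,7 \right)} L = 198 \left(-77\right) = -15246$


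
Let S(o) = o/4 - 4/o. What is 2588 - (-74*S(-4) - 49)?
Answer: 2637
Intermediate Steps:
S(o) = -4/o + o/4 (S(o) = o*(1/4) - 4/o = o/4 - 4/o = -4/o + o/4)
2588 - (-74*S(-4) - 49) = 2588 - (-74*(-4/(-4) + (1/4)*(-4)) - 49) = 2588 - (-74*(-4*(-1/4) - 1) - 49) = 2588 - (-74*(1 - 1) - 49) = 2588 - (-74*0 - 49) = 2588 - (0 - 49) = 2588 - 1*(-49) = 2588 + 49 = 2637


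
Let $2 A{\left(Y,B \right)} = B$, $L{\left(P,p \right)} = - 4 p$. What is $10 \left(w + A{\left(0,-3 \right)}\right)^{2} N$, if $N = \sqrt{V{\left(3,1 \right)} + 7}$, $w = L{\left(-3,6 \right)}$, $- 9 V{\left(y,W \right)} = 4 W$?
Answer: $\frac{4335 \sqrt{59}}{2} \approx 16649.0$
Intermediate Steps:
$V{\left(y,W \right)} = - \frac{4 W}{9}$
$A{\left(Y,B \right)} = \frac{B}{2}$
$w = -24$ ($w = \left(-4\right) 6 = -24$)
$N = \frac{\sqrt{59}}{3}$ ($N = \sqrt{\left(- \frac{4}{9}\right) 1 + 7} = \sqrt{- \frac{4}{9} + 7} = \sqrt{\frac{59}{9}} = \frac{\sqrt{59}}{3} \approx 2.5604$)
$10 \left(w + A{\left(0,-3 \right)}\right)^{2} N = 10 \left(-24 + \frac{1}{2} \left(-3\right)\right)^{2} \frac{\sqrt{59}}{3} = 10 \left(-24 - \frac{3}{2}\right)^{2} \frac{\sqrt{59}}{3} = 10 \left(- \frac{51}{2}\right)^{2} \frac{\sqrt{59}}{3} = 10 \cdot \frac{2601}{4} \frac{\sqrt{59}}{3} = \frac{13005 \frac{\sqrt{59}}{3}}{2} = \frac{4335 \sqrt{59}}{2}$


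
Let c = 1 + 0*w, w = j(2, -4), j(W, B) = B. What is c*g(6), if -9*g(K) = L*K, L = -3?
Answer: 2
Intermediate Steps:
w = -4
c = 1 (c = 1 + 0*(-4) = 1 + 0 = 1)
g(K) = K/3 (g(K) = -(-1)*K/3 = K/3)
c*g(6) = 1*((⅓)*6) = 1*2 = 2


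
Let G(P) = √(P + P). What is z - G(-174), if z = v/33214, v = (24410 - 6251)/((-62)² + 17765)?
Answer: 6053/239240442 - 2*I*√87 ≈ 2.5301e-5 - 18.655*I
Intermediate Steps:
v = 6053/7203 (v = 18159/(3844 + 17765) = 18159/21609 = 18159*(1/21609) = 6053/7203 ≈ 0.84034)
G(P) = √2*√P (G(P) = √(2*P) = √2*√P)
z = 6053/239240442 (z = (6053/7203)/33214 = (6053/7203)*(1/33214) = 6053/239240442 ≈ 2.5301e-5)
z - G(-174) = 6053/239240442 - √2*√(-174) = 6053/239240442 - √2*I*√174 = 6053/239240442 - 2*I*√87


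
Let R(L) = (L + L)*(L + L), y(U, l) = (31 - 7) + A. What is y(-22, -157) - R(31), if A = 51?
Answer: -3769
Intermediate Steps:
y(U, l) = 75 (y(U, l) = (31 - 7) + 51 = 24 + 51 = 75)
R(L) = 4*L**2 (R(L) = (2*L)*(2*L) = 4*L**2)
y(-22, -157) - R(31) = 75 - 4*31**2 = 75 - 4*961 = 75 - 1*3844 = 75 - 3844 = -3769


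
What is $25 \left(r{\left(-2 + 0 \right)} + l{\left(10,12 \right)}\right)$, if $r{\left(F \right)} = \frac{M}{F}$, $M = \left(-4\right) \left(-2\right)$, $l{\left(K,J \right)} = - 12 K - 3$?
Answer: $-3175$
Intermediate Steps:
$l{\left(K,J \right)} = -3 - 12 K$
$M = 8$
$r{\left(F \right)} = \frac{8}{F}$
$25 \left(r{\left(-2 + 0 \right)} + l{\left(10,12 \right)}\right) = 25 \left(\frac{8}{-2 + 0} - 123\right) = 25 \left(\frac{8}{-2} - 123\right) = 25 \left(8 \left(- \frac{1}{2}\right) - 123\right) = 25 \left(-4 - 123\right) = 25 \left(-127\right) = -3175$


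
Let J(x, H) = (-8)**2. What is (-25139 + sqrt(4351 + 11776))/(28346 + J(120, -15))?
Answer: -25139/28410 + sqrt(16127)/28410 ≈ -0.88039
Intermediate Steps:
J(x, H) = 64
(-25139 + sqrt(4351 + 11776))/(28346 + J(120, -15)) = (-25139 + sqrt(4351 + 11776))/(28346 + 64) = (-25139 + sqrt(16127))/28410 = (-25139 + sqrt(16127))*(1/28410) = -25139/28410 + sqrt(16127)/28410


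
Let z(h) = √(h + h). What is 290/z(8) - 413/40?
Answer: 2487/40 ≈ 62.175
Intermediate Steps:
z(h) = √2*√h (z(h) = √(2*h) = √2*√h)
290/z(8) - 413/40 = 290/((√2*√8)) - 413/40 = 290/((√2*(2*√2))) - 413*1/40 = 290/4 - 413/40 = 290*(¼) - 413/40 = 145/2 - 413/40 = 2487/40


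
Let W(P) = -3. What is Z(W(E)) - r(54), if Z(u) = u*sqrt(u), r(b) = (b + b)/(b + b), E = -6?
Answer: -1 - 3*I*sqrt(3) ≈ -1.0 - 5.1962*I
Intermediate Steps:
r(b) = 1 (r(b) = (2*b)/((2*b)) = (2*b)*(1/(2*b)) = 1)
Z(u) = u**(3/2)
Z(W(E)) - r(54) = (-3)**(3/2) - 1*1 = -3*I*sqrt(3) - 1 = -1 - 3*I*sqrt(3)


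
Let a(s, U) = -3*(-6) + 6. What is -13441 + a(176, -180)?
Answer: -13417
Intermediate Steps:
a(s, U) = 24 (a(s, U) = 18 + 6 = 24)
-13441 + a(176, -180) = -13441 + 24 = -13417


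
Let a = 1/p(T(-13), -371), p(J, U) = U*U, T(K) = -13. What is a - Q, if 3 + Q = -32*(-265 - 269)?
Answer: -2351596484/137641 ≈ -17085.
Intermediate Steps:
p(J, U) = U²
Q = 17085 (Q = -3 - 32*(-265 - 269) = -3 - 32*(-534) = -3 + 17088 = 17085)
a = 1/137641 (a = 1/((-371)²) = 1/137641 ≈ 7.2653e-6)
a - Q = 1/137641 - 1*17085 = 1/137641 - 17085 = -2351596484/137641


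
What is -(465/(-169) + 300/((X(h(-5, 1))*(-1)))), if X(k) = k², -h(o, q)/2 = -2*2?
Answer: 20115/2704 ≈ 7.4390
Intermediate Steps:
h(o, q) = 8 (h(o, q) = -(-4)*2 = -2*(-4) = 8)
-(465/(-169) + 300/((X(h(-5, 1))*(-1)))) = -(465/(-169) + 300/((8²*(-1)))) = -(465*(-1/169) + 300/((64*(-1)))) = -(-465/169 + 300/(-64)) = -(-465/169 + 300*(-1/64)) = -(-465/169 - 75/16) = -1*(-20115/2704) = 20115/2704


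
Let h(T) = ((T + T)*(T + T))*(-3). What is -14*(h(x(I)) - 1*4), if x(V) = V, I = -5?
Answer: 4256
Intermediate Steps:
h(T) = -12*T**2 (h(T) = ((2*T)*(2*T))*(-3) = (4*T**2)*(-3) = -12*T**2)
-14*(h(x(I)) - 1*4) = -14*(-12*(-5)**2 - 1*4) = -14*(-12*25 - 4) = -14*(-300 - 4) = -14*(-304) = 4256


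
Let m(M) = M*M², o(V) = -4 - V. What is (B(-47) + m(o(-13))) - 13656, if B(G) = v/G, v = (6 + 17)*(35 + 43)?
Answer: -609363/47 ≈ -12965.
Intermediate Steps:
m(M) = M³
v = 1794 (v = 23*78 = 1794)
B(G) = 1794/G
(B(-47) + m(o(-13))) - 13656 = (1794/(-47) + (-4 - 1*(-13))³) - 13656 = (1794*(-1/47) + (-4 + 13)³) - 13656 = (-1794/47 + 9³) - 13656 = (-1794/47 + 729) - 13656 = 32469/47 - 13656 = -609363/47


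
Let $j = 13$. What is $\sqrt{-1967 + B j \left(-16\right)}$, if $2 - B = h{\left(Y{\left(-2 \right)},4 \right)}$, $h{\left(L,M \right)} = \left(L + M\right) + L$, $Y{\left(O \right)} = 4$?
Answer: $\sqrt{113} \approx 10.63$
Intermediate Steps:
$h{\left(L,M \right)} = M + 2 L$
$B = -10$ ($B = 2 - \left(4 + 2 \cdot 4\right) = 2 - \left(4 + 8\right) = 2 - 12 = -10$)
$\sqrt{-1967 + B j \left(-16\right)} = \sqrt{-1967 + \left(-10\right) 13 \left(-16\right)} = \sqrt{-1967 - -2080} = \sqrt{-1967 + 2080} = \sqrt{113}$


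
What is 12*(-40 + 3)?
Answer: -444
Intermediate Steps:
12*(-40 + 3) = 12*(-37) = -444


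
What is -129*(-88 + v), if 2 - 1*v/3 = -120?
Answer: -35862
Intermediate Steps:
v = 366 (v = 6 - 3*(-120) = 6 + 360 = 366)
-129*(-88 + v) = -129*(-88 + 366) = -129*278 = -35862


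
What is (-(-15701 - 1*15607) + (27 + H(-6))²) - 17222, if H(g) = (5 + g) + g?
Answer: 14486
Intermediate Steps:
H(g) = 5 + 2*g
(-(-15701 - 1*15607) + (27 + H(-6))²) - 17222 = (-(-15701 - 1*15607) + (27 + (5 + 2*(-6)))²) - 17222 = (-(-15701 - 15607) + (27 + (5 - 12))²) - 17222 = (-1*(-31308) + (27 - 7)²) - 17222 = (31308 + 20²) - 17222 = (31308 + 400) - 17222 = 31708 - 17222 = 14486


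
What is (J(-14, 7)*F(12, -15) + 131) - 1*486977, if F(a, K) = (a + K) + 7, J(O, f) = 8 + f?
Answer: -486786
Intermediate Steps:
F(a, K) = 7 + K + a (F(a, K) = (K + a) + 7 = 7 + K + a)
(J(-14, 7)*F(12, -15) + 131) - 1*486977 = ((8 + 7)*(7 - 15 + 12) + 131) - 1*486977 = (15*4 + 131) - 486977 = (60 + 131) - 486977 = 191 - 486977 = -486786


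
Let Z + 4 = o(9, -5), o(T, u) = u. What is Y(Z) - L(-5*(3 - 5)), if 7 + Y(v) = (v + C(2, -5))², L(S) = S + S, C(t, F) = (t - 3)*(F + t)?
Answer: 9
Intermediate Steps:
C(t, F) = (-3 + t)*(F + t)
Z = -9 (Z = -4 - 5 = -9)
L(S) = 2*S
Y(v) = -7 + (3 + v)² (Y(v) = -7 + (v + (2² - 3*(-5) - 3*2 - 5*2))² = -7 + (v + (4 + 15 - 6 - 10))² = -7 + (v + 3)² = -7 + (3 + v)²)
Y(Z) - L(-5*(3 - 5)) = (-7 + (3 - 9)²) - 2*(-5*(3 - 5)) = (-7 + (-6)²) - 2*(-5*(-2)) = (-7 + 36) - 2*10 = 29 - 1*20 = 29 - 20 = 9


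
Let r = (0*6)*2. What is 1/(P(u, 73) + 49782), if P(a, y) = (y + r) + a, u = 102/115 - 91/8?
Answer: 920/45856951 ≈ 2.0062e-5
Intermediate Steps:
r = 0 (r = 0*2 = 0)
u = -9649/920 (u = 102*(1/115) - 91*1/8 = 102/115 - 91/8 = -9649/920 ≈ -10.488)
P(a, y) = a + y (P(a, y) = (y + 0) + a = y + a = a + y)
1/(P(u, 73) + 49782) = 1/((-9649/920 + 73) + 49782) = 1/(57511/920 + 49782) = 1/(45856951/920) = 920/45856951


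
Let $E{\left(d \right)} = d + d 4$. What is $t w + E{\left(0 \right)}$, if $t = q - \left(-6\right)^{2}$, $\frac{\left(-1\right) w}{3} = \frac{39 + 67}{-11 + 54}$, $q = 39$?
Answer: $- \frac{954}{43} \approx -22.186$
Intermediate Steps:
$E{\left(d \right)} = 5 d$ ($E{\left(d \right)} = d + 4 d = 5 d$)
$w = - \frac{318}{43}$ ($w = - 3 \frac{39 + 67}{-11 + 54} = - 3 \cdot \frac{106}{43} = - 3 \cdot 106 \cdot \frac{1}{43} = \left(-3\right) \frac{106}{43} = - \frac{318}{43} \approx -7.3953$)
$t = 3$ ($t = 39 - \left(-6\right)^{2} = 39 - 36 = 3$)
$t w + E{\left(0 \right)} = 3 \left(- \frac{318}{43}\right) + 5 \cdot 0 = - \frac{954}{43} + 0 = - \frac{954}{43}$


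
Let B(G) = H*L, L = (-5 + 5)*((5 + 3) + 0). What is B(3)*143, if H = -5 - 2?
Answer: 0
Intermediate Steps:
H = -7
L = 0 (L = 0*(8 + 0) = 0*8 = 0)
B(G) = 0 (B(G) = -7*0 = 0)
B(3)*143 = 0*143 = 0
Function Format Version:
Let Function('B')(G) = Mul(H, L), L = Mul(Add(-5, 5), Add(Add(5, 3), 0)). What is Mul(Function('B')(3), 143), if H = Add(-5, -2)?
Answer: 0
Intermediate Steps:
H = -7
L = 0 (L = Mul(0, Add(8, 0)) = Mul(0, 8) = 0)
Function('B')(G) = 0 (Function('B')(G) = Mul(-7, 0) = 0)
Mul(Function('B')(3), 143) = Mul(0, 143) = 0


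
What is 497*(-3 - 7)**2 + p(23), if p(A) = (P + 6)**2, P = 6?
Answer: 49844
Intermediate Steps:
p(A) = 144 (p(A) = (6 + 6)**2 = 12**2 = 144)
497*(-3 - 7)**2 + p(23) = 497*(-3 - 7)**2 + 144 = 497*(-10)**2 + 144 = 497*100 + 144 = 49700 + 144 = 49844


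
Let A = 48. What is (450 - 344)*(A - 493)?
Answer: -47170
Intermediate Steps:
(450 - 344)*(A - 493) = (450 - 344)*(48 - 493) = 106*(-445) = -47170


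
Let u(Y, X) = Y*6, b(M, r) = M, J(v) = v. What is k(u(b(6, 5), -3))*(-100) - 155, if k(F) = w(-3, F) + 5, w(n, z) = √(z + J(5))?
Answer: -655 - 100*√41 ≈ -1295.3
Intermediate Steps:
u(Y, X) = 6*Y
w(n, z) = √(5 + z) (w(n, z) = √(z + 5) = √(5 + z))
k(F) = 5 + √(5 + F) (k(F) = √(5 + F) + 5 = 5 + √(5 + F))
k(u(b(6, 5), -3))*(-100) - 155 = (5 + √(5 + 6*6))*(-100) - 155 = (5 + √(5 + 36))*(-100) - 155 = (5 + √41)*(-100) - 155 = (-500 - 100*√41) - 155 = -655 - 100*√41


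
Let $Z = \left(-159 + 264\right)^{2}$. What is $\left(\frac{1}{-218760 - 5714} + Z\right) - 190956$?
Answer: $- \frac{40389831295}{224474} \approx -1.7993 \cdot 10^{5}$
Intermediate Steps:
$Z = 11025$ ($Z = 105^{2} = 11025$)
$\left(\frac{1}{-218760 - 5714} + Z\right) - 190956 = \left(\frac{1}{-218760 - 5714} + 11025\right) - 190956 = \left(\frac{1}{-224474} + 11025\right) - 190956 = \left(- \frac{1}{224474} + 11025\right) - 190956 = \frac{2474825849}{224474} - 190956 = - \frac{40389831295}{224474}$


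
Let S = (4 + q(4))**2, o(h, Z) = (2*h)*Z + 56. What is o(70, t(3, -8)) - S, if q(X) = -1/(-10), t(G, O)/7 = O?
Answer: -780081/100 ≈ -7800.8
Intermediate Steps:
t(G, O) = 7*O
q(X) = 1/10 (q(X) = -1*(-1/10) = 1/10)
o(h, Z) = 56 + 2*Z*h (o(h, Z) = 2*Z*h + 56 = 56 + 2*Z*h)
S = 1681/100 (S = (4 + 1/10)**2 = (41/10)**2 = 1681/100 ≈ 16.810)
o(70, t(3, -8)) - S = (56 + 2*(7*(-8))*70) - 1*1681/100 = (56 + 2*(-56)*70) - 1681/100 = (56 - 7840) - 1681/100 = -7784 - 1681/100 = -780081/100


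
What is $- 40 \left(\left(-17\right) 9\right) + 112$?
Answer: $6232$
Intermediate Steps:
$- 40 \left(\left(-17\right) 9\right) + 112 = \left(-40\right) \left(-153\right) + 112 = 6120 + 112 = 6232$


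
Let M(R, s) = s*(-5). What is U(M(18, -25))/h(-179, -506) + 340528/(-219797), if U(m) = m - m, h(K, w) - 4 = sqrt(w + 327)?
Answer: -340528/219797 ≈ -1.5493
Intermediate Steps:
M(R, s) = -5*s
h(K, w) = 4 + sqrt(327 + w) (h(K, w) = 4 + sqrt(w + 327) = 4 + sqrt(327 + w))
U(m) = 0
U(M(18, -25))/h(-179, -506) + 340528/(-219797) = 0/(4 + sqrt(327 - 506)) + 340528/(-219797) = 0/(4 + sqrt(-179)) + 340528*(-1/219797) = 0/(4 + I*sqrt(179)) - 340528/219797 = 0 - 340528/219797 = -340528/219797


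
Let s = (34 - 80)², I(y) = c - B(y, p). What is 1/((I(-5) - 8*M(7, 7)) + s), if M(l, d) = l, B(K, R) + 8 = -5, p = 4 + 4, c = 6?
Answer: 1/2079 ≈ 0.00048100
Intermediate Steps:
p = 8
B(K, R) = -13 (B(K, R) = -8 - 5 = -13)
I(y) = 19 (I(y) = 6 - 1*(-13) = 6 + 13 = 19)
s = 2116 (s = (-46)² = 2116)
1/((I(-5) - 8*M(7, 7)) + s) = 1/((19 - 8*7) + 2116) = 1/((19 - 56) + 2116) = 1/(-37 + 2116) = 1/2079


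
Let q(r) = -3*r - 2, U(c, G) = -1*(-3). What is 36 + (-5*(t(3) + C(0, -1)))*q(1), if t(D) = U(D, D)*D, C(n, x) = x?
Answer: 236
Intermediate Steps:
U(c, G) = 3
t(D) = 3*D
q(r) = -2 - 3*r
36 + (-5*(t(3) + C(0, -1)))*q(1) = 36 + (-5*(3*3 - 1))*(-2 - 3*1) = 36 + (-5*(9 - 1))*(-2 - 3) = 36 - 5*8*(-5) = 36 - 40*(-5) = 36 + 200 = 236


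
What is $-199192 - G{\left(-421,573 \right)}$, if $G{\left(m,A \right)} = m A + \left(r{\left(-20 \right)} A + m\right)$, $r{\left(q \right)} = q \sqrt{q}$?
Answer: $42462 + 22920 i \sqrt{5} \approx 42462.0 + 51251.0 i$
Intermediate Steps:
$r{\left(q \right)} = q^{\frac{3}{2}}$
$G{\left(m,A \right)} = m + A m - 40 i A \sqrt{5}$ ($G{\left(m,A \right)} = m A + \left(\left(-20\right)^{\frac{3}{2}} A + m\right) = A m + \left(- 40 i \sqrt{5} A + m\right) = A m - \left(- m + 40 i A \sqrt{5}\right) = m + A m - 40 i A \sqrt{5}$)
$-199192 - G{\left(-421,573 \right)} = -199192 - \left(-421 + 573 \left(-421\right) - 40 i 573 \sqrt{5}\right) = -199192 - \left(-421 - 241233 - 22920 i \sqrt{5}\right) = -199192 - \left(-241654 - 22920 i \sqrt{5}\right) = -199192 + \left(241654 + 22920 i \sqrt{5}\right) = 42462 + 22920 i \sqrt{5}$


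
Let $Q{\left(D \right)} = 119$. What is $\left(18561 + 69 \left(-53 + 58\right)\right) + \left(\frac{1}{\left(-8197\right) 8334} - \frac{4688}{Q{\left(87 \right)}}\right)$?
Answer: $\frac{21910440578347}{1161334566} \approx 18867.0$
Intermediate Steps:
$\left(18561 + 69 \left(-53 + 58\right)\right) + \left(\frac{1}{\left(-8197\right) 8334} - \frac{4688}{Q{\left(87 \right)}}\right) = \left(18561 + 69 \left(-53 + 58\right)\right) - \left(\frac{4688}{119} - \frac{1}{\left(-8197\right) 8334}\right) = \left(18561 + 69 \cdot 5\right) - \frac{45750726449}{1161334566} = \left(18561 + 345\right) - \frac{45750726449}{1161334566} = 18906 - \frac{45750726449}{1161334566} = \frac{21910440578347}{1161334566}$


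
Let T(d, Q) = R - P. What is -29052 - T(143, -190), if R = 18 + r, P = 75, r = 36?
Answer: -29031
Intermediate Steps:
R = 54 (R = 18 + 36 = 54)
T(d, Q) = -21 (T(d, Q) = 54 - 1*75 = 54 - 75 = -21)
-29052 - T(143, -190) = -29052 - 1*(-21) = -29052 + 21 = -29031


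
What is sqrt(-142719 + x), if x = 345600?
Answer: sqrt(202881) ≈ 450.42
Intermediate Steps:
sqrt(-142719 + x) = sqrt(-142719 + 345600) = sqrt(202881)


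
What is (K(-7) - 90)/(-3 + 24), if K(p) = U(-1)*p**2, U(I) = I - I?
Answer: -30/7 ≈ -4.2857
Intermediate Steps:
U(I) = 0
K(p) = 0 (K(p) = 0*p**2 = 0)
(K(-7) - 90)/(-3 + 24) = (0 - 90)/(-3 + 24) = -90/21 = -90*1/21 = -30/7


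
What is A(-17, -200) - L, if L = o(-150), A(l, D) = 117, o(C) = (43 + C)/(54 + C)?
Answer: 11125/96 ≈ 115.89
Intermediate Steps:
o(C) = (43 + C)/(54 + C)
L = 107/96 (L = (43 - 150)/(54 - 150) = -107/(-96) = -1/96*(-107) = 107/96 ≈ 1.1146)
A(-17, -200) - L = 117 - 1*107/96 = 117 - 107/96 = 11125/96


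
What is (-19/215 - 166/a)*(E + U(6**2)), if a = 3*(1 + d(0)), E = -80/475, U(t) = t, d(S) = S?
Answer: -121682788/61275 ≈ -1985.8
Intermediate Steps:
E = -16/95 (E = -80*1/475 = -16/95 ≈ -0.16842)
a = 3 (a = 3*(1 + 0) = 3*1 = 3)
(-19/215 - 166/a)*(E + U(6**2)) = (-19/215 - 166/3)*(-16/95 + 6**2) = (-19*1/215 - 166*1/3)*(-16/95 + 36) = (-19/215 - 166/3)*(3404/95) = -35747/645*3404/95 = -121682788/61275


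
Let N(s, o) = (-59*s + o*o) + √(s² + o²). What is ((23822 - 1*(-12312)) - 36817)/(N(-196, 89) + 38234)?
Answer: -39422077/3331436624 + 683*√46337/3331436624 ≈ -0.011789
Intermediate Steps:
N(s, o) = o² + √(o² + s²) - 59*s (N(s, o) = (-59*s + o²) + √(o² + s²) = (o² - 59*s) + √(o² + s²) = o² + √(o² + s²) - 59*s)
((23822 - 1*(-12312)) - 36817)/(N(-196, 89) + 38234) = ((23822 - 1*(-12312)) - 36817)/((89² + √(89² + (-196)²) - 59*(-196)) + 38234) = ((23822 + 12312) - 36817)/((7921 + √(7921 + 38416) + 11564) + 38234) = (36134 - 36817)/((7921 + √46337 + 11564) + 38234) = -683/((19485 + √46337) + 38234) = -683/(57719 + √46337)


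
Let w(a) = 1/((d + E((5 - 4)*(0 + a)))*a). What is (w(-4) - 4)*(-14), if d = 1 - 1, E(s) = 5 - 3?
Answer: 231/4 ≈ 57.750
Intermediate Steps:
E(s) = 2
d = 0
w(a) = 1/(2*a) (w(a) = 1/((0 + 2)*a) = 1/(2*a))
(w(-4) - 4)*(-14) = ((½)/(-4) - 4)*(-14) = ((½)*(-¼) - 4)*(-14) = (-⅛ - 4)*(-14) = -33/8*(-14) = 231/4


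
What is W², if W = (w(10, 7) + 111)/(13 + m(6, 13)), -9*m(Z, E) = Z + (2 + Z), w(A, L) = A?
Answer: 1185921/10609 ≈ 111.78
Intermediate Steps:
m(Z, E) = -2/9 - 2*Z/9 (m(Z, E) = -(Z + (2 + Z))/9 = -(2 + 2*Z)/9 = -2/9 - 2*Z/9)
W = 1089/103 (W = (10 + 111)/(13 + (-2/9 - 2/9*6)) = 121/(13 + (-2/9 - 4/3)) = 121/(13 - 14/9) = 121/(103/9) = 121*(9/103) = 1089/103 ≈ 10.573)
W² = (1089/103)² = 1185921/10609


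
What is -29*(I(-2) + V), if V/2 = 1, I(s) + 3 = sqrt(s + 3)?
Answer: 0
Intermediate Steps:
I(s) = -3 + sqrt(3 + s) (I(s) = -3 + sqrt(s + 3) = -3 + sqrt(3 + s))
V = 2 (V = 2*1 = 2)
-29*(I(-2) + V) = -29*((-3 + sqrt(3 - 2)) + 2) = -29*((-3 + sqrt(1)) + 2) = -29*((-3 + 1) + 2) = -29*(-2 + 2) = -29*0 = 0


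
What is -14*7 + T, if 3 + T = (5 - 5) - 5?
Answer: -106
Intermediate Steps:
T = -8 (T = -3 + ((5 - 5) - 5) = -3 + (0 - 5) = -3 - 5 = -8)
-14*7 + T = -14*7 - 8 = -98 - 8 = -106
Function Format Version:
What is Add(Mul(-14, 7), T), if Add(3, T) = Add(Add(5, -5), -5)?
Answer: -106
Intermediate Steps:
T = -8 (T = Add(-3, Add(Add(5, -5), -5)) = Add(-3, Add(0, -5)) = Add(-3, -5) = -8)
Add(Mul(-14, 7), T) = Add(Mul(-14, 7), -8) = Add(-98, -8) = -106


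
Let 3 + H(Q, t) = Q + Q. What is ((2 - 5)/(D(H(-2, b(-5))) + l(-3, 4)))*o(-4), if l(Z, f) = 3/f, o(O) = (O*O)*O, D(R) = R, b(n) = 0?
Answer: -768/25 ≈ -30.720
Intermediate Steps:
H(Q, t) = -3 + 2*Q (H(Q, t) = -3 + (Q + Q) = -3 + 2*Q)
o(O) = O³ (o(O) = O²*O = O³)
((2 - 5)/(D(H(-2, b(-5))) + l(-3, 4)))*o(-4) = ((2 - 5)/((-3 + 2*(-2)) + 3/4))*(-4)³ = -3/((-3 - 4) + 3*(¼))*(-64) = -3/(-7 + ¾)*(-64) = -3/(-25/4)*(-64) = -3*(-4/25)*(-64) = (12/25)*(-64) = -768/25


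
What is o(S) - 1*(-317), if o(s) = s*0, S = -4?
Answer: 317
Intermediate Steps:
o(s) = 0
o(S) - 1*(-317) = 0 - 1*(-317) = 0 + 317 = 317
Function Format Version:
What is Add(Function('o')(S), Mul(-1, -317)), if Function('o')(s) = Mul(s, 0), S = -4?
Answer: 317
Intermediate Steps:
Function('o')(s) = 0
Add(Function('o')(S), Mul(-1, -317)) = Add(0, Mul(-1, -317)) = Add(0, 317) = 317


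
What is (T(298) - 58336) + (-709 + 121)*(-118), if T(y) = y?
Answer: 11346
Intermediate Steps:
(T(298) - 58336) + (-709 + 121)*(-118) = (298 - 58336) + (-709 + 121)*(-118) = -58038 - 588*(-118) = -58038 + 69384 = 11346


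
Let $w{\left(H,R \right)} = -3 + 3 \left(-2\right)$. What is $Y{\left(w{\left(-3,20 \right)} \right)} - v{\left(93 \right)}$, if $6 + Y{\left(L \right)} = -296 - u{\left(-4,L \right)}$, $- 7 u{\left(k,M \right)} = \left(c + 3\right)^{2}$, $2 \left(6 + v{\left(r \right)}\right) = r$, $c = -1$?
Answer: $- \frac{4787}{14} \approx -341.93$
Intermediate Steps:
$v{\left(r \right)} = -6 + \frac{r}{2}$
$u{\left(k,M \right)} = - \frac{4}{7}$ ($u{\left(k,M \right)} = - \frac{\left(-1 + 3\right)^{2}}{7} = - \frac{2^{2}}{7} = \left(- \frac{1}{7}\right) 4 = - \frac{4}{7}$)
$w{\left(H,R \right)} = -9$ ($w{\left(H,R \right)} = -3 - 6 = -9$)
$Y{\left(L \right)} = - \frac{2110}{7}$ ($Y{\left(L \right)} = -6 - \frac{2068}{7} = - \frac{2110}{7}$)
$Y{\left(w{\left(-3,20 \right)} \right)} - v{\left(93 \right)} = - \frac{2110}{7} - \left(-6 + \frac{1}{2} \cdot 93\right) = - \frac{2110}{7} - \left(-6 + \frac{93}{2}\right) = - \frac{2110}{7} - \frac{81}{2} = - \frac{4787}{14}$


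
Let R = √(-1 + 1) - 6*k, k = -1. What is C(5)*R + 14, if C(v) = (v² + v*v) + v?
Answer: 344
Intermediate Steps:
C(v) = v + 2*v² (C(v) = (v² + v²) + v = 2*v² + v = v + 2*v²)
R = 6 (R = √(-1 + 1) - 6*(-1) = √0 + 6 = 0 + 6 = 6)
C(5)*R + 14 = (5*(1 + 2*5))*6 + 14 = (5*(1 + 10))*6 + 14 = (5*11)*6 + 14 = 55*6 + 14 = 330 + 14 = 344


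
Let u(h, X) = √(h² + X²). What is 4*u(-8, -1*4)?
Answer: 16*√5 ≈ 35.777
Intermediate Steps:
u(h, X) = √(X² + h²)
4*u(-8, -1*4) = 4*√((-1*4)² + (-8)²) = 4*√((-4)² + 64) = 4*√(16 + 64) = 4*√80 = 4*(4*√5) = 16*√5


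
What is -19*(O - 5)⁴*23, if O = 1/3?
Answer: -16787792/81 ≈ -2.0726e+5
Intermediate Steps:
O = ⅓ (O = 1*(⅓) = ⅓ ≈ 0.33333)
-19*(O - 5)⁴*23 = -19*(⅓ - 5)⁴*23 = -19*((-14/3)²)²*23 = -19*(196/9)²*23 = -19*38416/81*23 = -729904/81*23 = -16787792/81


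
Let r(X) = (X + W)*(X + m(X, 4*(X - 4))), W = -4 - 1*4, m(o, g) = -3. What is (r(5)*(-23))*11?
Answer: 1518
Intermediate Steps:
W = -8 (W = -4 - 4 = -8)
r(X) = (-8 + X)*(-3 + X) (r(X) = (X - 8)*(X - 3) = (-8 + X)*(-3 + X))
(r(5)*(-23))*11 = ((24 + 5² - 11*5)*(-23))*11 = ((24 + 25 - 55)*(-23))*11 = -6*(-23)*11 = 138*11 = 1518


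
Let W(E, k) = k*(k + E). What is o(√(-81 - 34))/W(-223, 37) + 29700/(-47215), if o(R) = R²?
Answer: -39793135/64986726 ≈ -0.61233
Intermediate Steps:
W(E, k) = k*(E + k)
o(√(-81 - 34))/W(-223, 37) + 29700/(-47215) = (√(-81 - 34))²/((37*(-223 + 37))) + 29700/(-47215) = (√(-115))²/((37*(-186))) + 29700*(-1/47215) = (I*√115)²/(-6882) - 5940/9443 = -115*(-1/6882) - 5940/9443 = 115/6882 - 5940/9443 = -39793135/64986726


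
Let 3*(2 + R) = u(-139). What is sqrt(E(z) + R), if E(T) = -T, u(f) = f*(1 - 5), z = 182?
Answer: 2*sqrt(3)/3 ≈ 1.1547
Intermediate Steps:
u(f) = -4*f (u(f) = f*(-4) = -4*f)
R = 550/3 (R = -2 + (-4*(-139))/3 = -2 + (1/3)*556 = -2 + 556/3 = 550/3 ≈ 183.33)
sqrt(E(z) + R) = sqrt(-1*182 + 550/3) = sqrt(-182 + 550/3) = sqrt(4/3) = 2*sqrt(3)/3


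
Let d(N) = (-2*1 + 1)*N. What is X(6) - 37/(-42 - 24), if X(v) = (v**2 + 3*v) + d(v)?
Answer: 3205/66 ≈ 48.561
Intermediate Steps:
d(N) = -N (d(N) = (-2 + 1)*N = -N)
X(v) = v**2 + 2*v (X(v) = (v**2 + 3*v) - v = v**2 + 2*v)
X(6) - 37/(-42 - 24) = 6*(2 + 6) - 37/(-42 - 24) = 6*8 - 37/(-66) = 48 - 1/66*(-37) = 48 + 37/66 = 3205/66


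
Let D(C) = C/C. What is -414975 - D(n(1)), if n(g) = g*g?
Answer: -414976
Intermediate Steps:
n(g) = g²
D(C) = 1
-414975 - D(n(1)) = -414975 - 1*1 = -414975 - 1 = -414976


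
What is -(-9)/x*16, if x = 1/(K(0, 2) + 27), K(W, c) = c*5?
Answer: 5328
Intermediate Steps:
K(W, c) = 5*c
x = 1/37 (x = 1/(5*2 + 27) = 1/(10 + 27) = 1/37 ≈ 0.027027)
-(-9)/x*16 = -(-9)/1/37*16 = -(-9)*37*16 = -3*(-111)*16 = 333*16 = 5328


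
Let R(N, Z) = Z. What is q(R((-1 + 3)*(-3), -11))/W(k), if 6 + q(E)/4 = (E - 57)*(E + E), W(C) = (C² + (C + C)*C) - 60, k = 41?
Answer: 5960/4983 ≈ 1.1961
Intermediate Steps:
W(C) = -60 + 3*C² (W(C) = (C² + (2*C)*C) - 60 = (C² + 2*C²) - 60 = 3*C² - 60 = -60 + 3*C²)
q(E) = -24 + 8*E*(-57 + E) (q(E) = -24 + 4*((E - 57)*(E + E)) = -24 + 4*((-57 + E)*(2*E)) = -24 + 4*(2*E*(-57 + E)) = -24 + 8*E*(-57 + E))
q(R((-1 + 3)*(-3), -11))/W(k) = (-24 - 456*(-11) + 8*(-11)²)/(-60 + 3*41²) = (-24 + 5016 + 8*121)/(-60 + 3*1681) = (-24 + 5016 + 968)/(-60 + 5043) = 5960/4983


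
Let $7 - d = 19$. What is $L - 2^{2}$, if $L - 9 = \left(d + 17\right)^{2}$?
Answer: $30$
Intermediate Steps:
$d = -12$ ($d = 7 - 19 = -12$)
$L = 34$ ($L = 9 + \left(-12 + 17\right)^{2} = 9 + 5^{2} = 9 + 25 = 34$)
$L - 2^{2} = 34 - 2^{2} = 34 - 4 = 30$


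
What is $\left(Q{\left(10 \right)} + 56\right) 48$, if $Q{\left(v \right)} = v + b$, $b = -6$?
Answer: $2880$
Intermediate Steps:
$Q{\left(v \right)} = -6 + v$ ($Q{\left(v \right)} = v - 6 = -6 + v$)
$\left(Q{\left(10 \right)} + 56\right) 48 = \left(\left(-6 + 10\right) + 56\right) 48 = \left(4 + 56\right) 48 = 60 \cdot 48 = 2880$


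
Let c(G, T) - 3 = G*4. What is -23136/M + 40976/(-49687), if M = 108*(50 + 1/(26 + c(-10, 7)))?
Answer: -1256224312/245503467 ≈ -5.1169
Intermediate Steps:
c(G, T) = 3 + 4*G (c(G, T) = 3 + G*4 = 3 + 4*G)
M = 59292/11 (M = 108*(50 + 1/(26 + (3 + 4*(-10)))) = 108*(50 + 1/(26 + (3 - 40))) = 108*(50 + 1/(26 - 37)) = 108*(50 + 1/(-11)) = 108*(50 - 1/11) = 108*(549/11) = 59292/11 ≈ 5390.2)
-23136/M + 40976/(-49687) = -23136/59292/11 + 40976/(-49687) = -23136*11/59292 + 40976*(-1/49687) = -21208/4941 - 40976/49687 = -1256224312/245503467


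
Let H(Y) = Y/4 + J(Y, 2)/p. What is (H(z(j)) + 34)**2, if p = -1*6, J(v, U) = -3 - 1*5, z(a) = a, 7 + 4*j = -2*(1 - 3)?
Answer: 2845969/2304 ≈ 1235.2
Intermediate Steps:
j = -3/4 (j = -7/4 + (-2*(1 - 3))/4 = -7/4 + (-2*(-2))/4 = -7/4 + (1/4)*4 = -7/4 + 1 = -3/4 ≈ -0.75000)
J(v, U) = -8 (J(v, U) = -3 - 5 = -8)
p = -6
H(Y) = 4/3 + Y/4 (H(Y) = Y/4 - 8/(-6) = Y*(1/4) - 8*(-1/6) = Y/4 + 4/3 = 4/3 + Y/4)
(H(z(j)) + 34)**2 = ((4/3 + (1/4)*(-3/4)) + 34)**2 = ((4/3 - 3/16) + 34)**2 = (55/48 + 34)**2 = (1687/48)**2 = 2845969/2304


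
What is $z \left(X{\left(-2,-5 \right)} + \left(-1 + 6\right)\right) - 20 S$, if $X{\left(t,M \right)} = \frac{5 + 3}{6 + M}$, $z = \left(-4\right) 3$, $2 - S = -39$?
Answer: $-976$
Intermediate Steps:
$S = 41$ ($S = 2 - -39 = 2 + 39 = 41$)
$z = -12$
$X{\left(t,M \right)} = \frac{8}{6 + M}$
$z \left(X{\left(-2,-5 \right)} + \left(-1 + 6\right)\right) - 20 S = - 12 \left(\frac{8}{6 - 5} + \left(-1 + 6\right)\right) - 820 = - 12 \left(\frac{8}{1} + 5\right) - 820 = - 12 \left(8 \cdot 1 + 5\right) - 820 = - 12 \left(8 + 5\right) - 820 = \left(-12\right) 13 - 820 = -156 - 820 = -976$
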